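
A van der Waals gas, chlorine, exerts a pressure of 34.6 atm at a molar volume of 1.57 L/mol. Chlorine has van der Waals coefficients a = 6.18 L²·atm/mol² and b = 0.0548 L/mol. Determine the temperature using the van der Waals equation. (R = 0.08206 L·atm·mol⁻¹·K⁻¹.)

T ≈ 685.2 K

T = (P + a/V_m²)(V_m − b)/R
P + a/V_m² = 34.6 + 6.18/(1.57)² = 37.107 atm
V_m − b = 1.57 − 0.0548 = 1.5152 L/mol
T = (37.107)(1.5152)/0.08206 = 685.2 K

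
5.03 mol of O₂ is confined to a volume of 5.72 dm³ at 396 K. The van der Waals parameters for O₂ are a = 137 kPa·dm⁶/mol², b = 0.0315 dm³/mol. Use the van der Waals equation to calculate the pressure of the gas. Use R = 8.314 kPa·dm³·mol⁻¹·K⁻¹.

P = nRT/(V − nb) − a n²/V²
nRT/(V − nb) = (5.03)(8.314)(396)/(5.72 − 5.03×0.0315) = 16560/5.5616 = 2977.6 kPa
a n²/V² = (137)(5.03)²/(5.72)² = 105.94 kPa
P = 2977.6 − 105.94 = 2872 kPa

P ≈ 2872 kPa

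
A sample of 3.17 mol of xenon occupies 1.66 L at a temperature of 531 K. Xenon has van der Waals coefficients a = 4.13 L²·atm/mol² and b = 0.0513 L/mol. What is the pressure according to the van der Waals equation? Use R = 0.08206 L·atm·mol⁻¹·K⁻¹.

P = nRT/(V − nb) − a n²/V²
nRT/(V − nb) = (3.17)(0.08206)(531)/(1.66 − 3.17×0.0513) = 138.13/1.4974 = 92.247 atm
a n²/V² = (4.13)(3.17)²/(1.66)² = 15.061 atm
P = 92.247 − 15.061 = 77.19 atm

P ≈ 77.19 atm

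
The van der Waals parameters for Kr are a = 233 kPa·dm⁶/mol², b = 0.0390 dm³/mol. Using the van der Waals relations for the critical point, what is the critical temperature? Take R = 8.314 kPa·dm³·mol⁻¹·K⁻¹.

For a van der Waals gas, T_c = 8a/(27Rb).
T_c = 8×233/(27×8.314×0.0390) = 1864.0/8.7546 = 212.9 K

T_c ≈ 212.9 K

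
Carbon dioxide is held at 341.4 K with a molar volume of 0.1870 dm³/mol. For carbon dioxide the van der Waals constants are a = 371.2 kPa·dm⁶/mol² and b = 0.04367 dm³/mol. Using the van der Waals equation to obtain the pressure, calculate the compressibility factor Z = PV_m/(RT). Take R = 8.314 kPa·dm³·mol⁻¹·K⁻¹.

Z ≈ 0.6053

P = RT/(V_m − b) − a/V_m² = (8.314)(341.4)/(0.1870 − 0.04367) − 371.2/(0.1870)²
  = 2838.4/0.14333 − 10615 = 19803 − 10615 = 9188 kPa
Z = PV_m/(RT) = (9188)(0.1870)/((8.314)(341.4)) = 1718.2/2838.4 = 0.6053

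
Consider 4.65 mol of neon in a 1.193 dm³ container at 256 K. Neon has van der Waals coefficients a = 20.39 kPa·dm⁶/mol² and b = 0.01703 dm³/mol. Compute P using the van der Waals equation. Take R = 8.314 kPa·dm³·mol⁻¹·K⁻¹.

P = nRT/(V − nb) − a n²/V²
nRT/(V − nb) = (4.65)(8.314)(256)/(1.193 − 4.65×0.01703) = 9897.0/1.1138 = 8885.8 kPa
a n²/V² = (20.39)(4.65)²/(1.193)² = 309.77 kPa
P = 8885.8 − 309.77 = 8576 kPa

P ≈ 8576 kPa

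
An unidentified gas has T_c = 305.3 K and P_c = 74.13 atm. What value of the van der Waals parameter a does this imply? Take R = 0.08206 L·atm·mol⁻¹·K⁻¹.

From T_c = 8a/(27Rb) and P_c = a/(27b²): a = 27 R² T_c²/(64 P_c).
a = 27×(0.08206)²×(305.3)²/(64×74.13) = 16947/4744.3 = 3.572 L²·atm/mol²

a ≈ 3.572 L²·atm/mol²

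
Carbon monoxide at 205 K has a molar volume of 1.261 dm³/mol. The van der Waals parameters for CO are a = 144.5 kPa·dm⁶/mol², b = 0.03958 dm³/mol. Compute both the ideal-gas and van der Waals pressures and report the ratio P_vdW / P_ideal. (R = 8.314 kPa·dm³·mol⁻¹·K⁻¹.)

P_vdW / P_ideal ≈ 0.9652

Ideal: P_ideal = RT/V_m = (8.314)(205)/1.261 = 1351.60 kPa
vdW: P = RT/(V_m − b) − a/V_m² = 1704.37/1.22142 − 144.5/1.59012 = 1395.40 − 90.8736 = 1304.53 kPa
Ratio = 1304.53/1351.60 = 0.9652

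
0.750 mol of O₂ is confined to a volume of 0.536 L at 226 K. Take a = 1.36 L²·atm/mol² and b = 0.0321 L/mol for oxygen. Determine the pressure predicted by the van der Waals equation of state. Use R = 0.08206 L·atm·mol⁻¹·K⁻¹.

P = nRT/(V − nb) − a n²/V²
nRT/(V − nb) = (0.750)(0.08206)(226)/(0.536 − 0.750×0.0321) = 13.909/0.51193 = 27.170 atm
a n²/V² = (1.36)(0.750)²/(0.536)² = 2.6628 atm
P = 27.170 − 2.6628 = 24.51 atm

P ≈ 24.51 atm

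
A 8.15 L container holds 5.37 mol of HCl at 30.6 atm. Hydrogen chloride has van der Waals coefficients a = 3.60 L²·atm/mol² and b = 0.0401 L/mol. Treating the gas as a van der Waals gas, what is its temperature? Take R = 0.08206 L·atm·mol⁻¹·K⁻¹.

T = (P + a n²/V²)(V − nb)/(nR)
P + a n²/V² = 30.6 + (3.60)(5.37)²/(8.15)² = 32.163 atm
V − nb = 8.15 − (5.37)(0.0401) = 7.9347 L
T = (32.163)(7.9347)/((5.37)(0.08206)) = 579.1 K

T ≈ 579.1 K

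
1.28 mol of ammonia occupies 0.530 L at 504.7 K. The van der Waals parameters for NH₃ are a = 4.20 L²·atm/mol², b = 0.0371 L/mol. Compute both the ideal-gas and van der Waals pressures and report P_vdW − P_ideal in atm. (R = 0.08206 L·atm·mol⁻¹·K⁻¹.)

ΔP ≈ -14.65 atm

Ideal: P_ideal = nRT/V = (1.28)(0.08206)(504.7)/0.530 = 100.023 atm
vdW: P = nRT/(V − nb) − a n²/V² = 53.0121/0.482512 − 6.88128/0.280900 = 109.867 − 24.4973 = 85.370 atm
ΔP = 85.370 − 100.023 = -14.65 atm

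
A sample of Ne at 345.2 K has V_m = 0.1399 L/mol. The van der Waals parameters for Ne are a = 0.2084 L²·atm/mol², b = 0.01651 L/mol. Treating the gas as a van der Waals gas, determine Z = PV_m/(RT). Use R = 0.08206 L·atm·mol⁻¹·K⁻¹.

P = RT/(V_m − b) − a/V_m² = (0.08206)(345.2)/(0.1399 − 0.01651) − 0.2084/(0.1399)²
  = 28.327/0.12339 − 10.648 = 229.57 − 10.648 = 218.92 atm
Z = PV_m/(RT) = (218.92)(0.1399)/((0.08206)(345.2)) = 30.627/28.327 = 1.081

Z ≈ 1.081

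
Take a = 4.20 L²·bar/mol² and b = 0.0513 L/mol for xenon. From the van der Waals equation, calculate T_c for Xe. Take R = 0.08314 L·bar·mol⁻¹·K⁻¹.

For a van der Waals gas, T_c = 8a/(27Rb).
T_c = 8×4.20/(27×0.08314×0.0513) = 33.600/0.11516 = 291.8 K

T_c ≈ 291.8 K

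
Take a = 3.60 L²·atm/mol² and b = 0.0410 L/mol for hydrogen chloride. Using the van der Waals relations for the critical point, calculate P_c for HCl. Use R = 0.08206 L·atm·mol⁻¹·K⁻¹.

P_c ≈ 79.32 atm

For a van der Waals gas, P_c = a/(27b²).
P_c = 3.60/(27×(0.0410)²) = 3.60/0.045387 = 79.32 atm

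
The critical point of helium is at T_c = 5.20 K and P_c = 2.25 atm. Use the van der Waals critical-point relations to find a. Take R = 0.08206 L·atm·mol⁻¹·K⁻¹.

From T_c = 8a/(27Rb) and P_c = a/(27b²): a = 27 R² T_c²/(64 P_c).
a = 27×(0.08206)²×(5.20)²/(64×2.25) = 4.9162/144.00 = 0.03414 L²·atm/mol²

a ≈ 0.03414 L²·atm/mol²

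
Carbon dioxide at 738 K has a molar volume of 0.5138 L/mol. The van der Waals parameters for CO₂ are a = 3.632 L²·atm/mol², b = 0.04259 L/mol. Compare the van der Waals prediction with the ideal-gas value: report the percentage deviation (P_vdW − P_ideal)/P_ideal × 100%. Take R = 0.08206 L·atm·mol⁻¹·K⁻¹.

Ideal: P_ideal = RT/V_m = (0.08206)(738)/0.5138 = 117.867 atm
vdW: P = RT/(V_m − b) − a/V_m² = 60.5603/0.471210 − 3.632/0.263990 = 128.521 − 13.7581 = 114.763 atm
% deviation = (114.763 − 117.867)/117.867 × 100% = -2.63%

-2.63 %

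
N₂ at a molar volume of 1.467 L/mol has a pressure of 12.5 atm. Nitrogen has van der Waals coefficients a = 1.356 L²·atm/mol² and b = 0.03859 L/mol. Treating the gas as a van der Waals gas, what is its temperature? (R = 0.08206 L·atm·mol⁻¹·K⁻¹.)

T ≈ 228.6 K

T = (P + a/V_m²)(V_m − b)/R
P + a/V_m² = 12.5 + 1.356/(1.467)² = 13.130 atm
V_m − b = 1.467 − 0.03859 = 1.4284 L/mol
T = (13.130)(1.4284)/0.08206 = 228.6 K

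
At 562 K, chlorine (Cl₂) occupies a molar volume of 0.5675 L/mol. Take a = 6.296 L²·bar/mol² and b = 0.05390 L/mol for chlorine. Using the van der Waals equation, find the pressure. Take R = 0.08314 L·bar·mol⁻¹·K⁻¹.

P ≈ 71.43 bar

P = RT/(V_m − b) − a/V_m²
RT/(V_m − b) = (0.08314)(562)/(0.5675 − 0.05390) = 46.725/0.51360 = 90.975 bar
a/V_m² = 6.296/(0.5675)² = 19.549 bar
P = 90.975 − 19.549 = 71.43 bar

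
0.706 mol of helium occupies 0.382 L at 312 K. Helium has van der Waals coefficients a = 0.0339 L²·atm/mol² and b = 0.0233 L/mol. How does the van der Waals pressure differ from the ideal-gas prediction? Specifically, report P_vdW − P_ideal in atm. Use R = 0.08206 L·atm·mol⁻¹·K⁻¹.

Ideal: P_ideal = nRT/V = (0.706)(0.08206)(312)/0.382 = 47.3181 atm
vdW: P = nRT/(V − nb) − a n²/V² = 18.0755/0.365550 − 0.0168970/0.145924 = 49.4474 − 0.115793 = 49.3316 atm
ΔP = 49.3316 − 47.3181 = 2.014 atm

ΔP ≈ 2.014 atm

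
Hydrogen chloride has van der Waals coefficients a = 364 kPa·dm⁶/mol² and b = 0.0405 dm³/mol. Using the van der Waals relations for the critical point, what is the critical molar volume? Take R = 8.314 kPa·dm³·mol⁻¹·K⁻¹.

For a van der Waals gas, V_m,c = 3b.
V_m,c = 3×0.0405 = 0.1215 dm³/mol

V_m,c ≈ 0.1215 dm³/mol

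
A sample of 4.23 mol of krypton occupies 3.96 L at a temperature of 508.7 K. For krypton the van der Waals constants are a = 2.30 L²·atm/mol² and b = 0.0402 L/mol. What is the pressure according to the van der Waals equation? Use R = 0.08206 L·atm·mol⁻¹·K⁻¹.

P ≈ 43.97 atm

P = nRT/(V − nb) − a n²/V²
nRT/(V − nb) = (4.23)(0.08206)(508.7)/(3.96 − 4.23×0.0402) = 176.58/3.7900 = 46.591 atm
a n²/V² = (2.30)(4.23)²/(3.96)² = 2.6243 atm
P = 46.591 − 2.6243 = 43.97 atm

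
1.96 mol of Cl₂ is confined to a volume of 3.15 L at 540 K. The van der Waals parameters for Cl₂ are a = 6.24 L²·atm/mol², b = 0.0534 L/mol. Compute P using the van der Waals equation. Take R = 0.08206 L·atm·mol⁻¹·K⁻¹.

P ≈ 26.10 atm

P = nRT/(V − nb) − a n²/V²
nRT/(V − nb) = (1.96)(0.08206)(540)/(3.15 − 1.96×0.0534) = 86.852/3.0453 = 28.520 atm
a n²/V² = (6.24)(1.96)²/(3.15)² = 2.4159 atm
P = 28.520 − 2.4159 = 26.10 atm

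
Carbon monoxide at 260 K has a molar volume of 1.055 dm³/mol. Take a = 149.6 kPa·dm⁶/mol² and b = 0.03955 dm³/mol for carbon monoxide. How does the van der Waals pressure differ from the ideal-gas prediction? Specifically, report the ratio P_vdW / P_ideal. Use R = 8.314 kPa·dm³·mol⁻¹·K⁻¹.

P_vdW / P_ideal ≈ 0.9733

Ideal: P_ideal = RT/V_m = (8.314)(260)/1.055 = 2048.95 kPa
vdW: P = RT/(V_m − b) − a/V_m² = 2161.64/1.01545 − 149.6/1.11303 = 2128.75 − 134.408 = 1994.34 kPa
Ratio = 1994.34/2048.95 = 0.9733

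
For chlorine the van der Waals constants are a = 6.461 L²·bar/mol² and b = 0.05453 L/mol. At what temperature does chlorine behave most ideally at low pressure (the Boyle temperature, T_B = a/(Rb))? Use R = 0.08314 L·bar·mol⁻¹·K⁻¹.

T_B ≈ 1425 K

For a van der Waals gas the second virial coefficient B₂ = b − a/(RT) vanishes at T_B = a/(Rb).
T_B = 6.461/(0.08314×0.05453) = 6.461/0.0045336 = 1425 K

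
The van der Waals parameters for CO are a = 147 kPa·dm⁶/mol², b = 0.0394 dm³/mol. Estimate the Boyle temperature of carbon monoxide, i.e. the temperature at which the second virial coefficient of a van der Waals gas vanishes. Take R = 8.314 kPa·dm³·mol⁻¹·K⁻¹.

T_B ≈ 448.8 K

For a van der Waals gas the second virial coefficient B₂ = b − a/(RT) vanishes at T_B = a/(Rb).
T_B = 147/(8.314×0.0394) = 147/0.32757 = 448.8 K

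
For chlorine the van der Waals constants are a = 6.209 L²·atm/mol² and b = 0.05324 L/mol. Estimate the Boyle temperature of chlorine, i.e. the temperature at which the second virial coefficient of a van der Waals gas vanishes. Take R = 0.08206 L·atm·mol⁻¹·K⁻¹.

For a van der Waals gas the second virial coefficient B₂ = b − a/(RT) vanishes at T_B = a/(Rb).
T_B = 6.209/(0.08206×0.05324) = 6.209/0.0043689 = 1421 K

T_B ≈ 1421 K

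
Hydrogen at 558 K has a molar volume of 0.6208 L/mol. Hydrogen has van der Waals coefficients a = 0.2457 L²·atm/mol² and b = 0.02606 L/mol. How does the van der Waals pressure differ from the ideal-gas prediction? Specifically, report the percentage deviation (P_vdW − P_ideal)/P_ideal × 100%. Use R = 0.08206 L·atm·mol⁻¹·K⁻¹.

Ideal: P_ideal = RT/V_m = (0.08206)(558)/0.6208 = 73.7588 atm
vdW: P = RT/(V_m − b) − a/V_m² = 45.7895/0.594740 − 0.2457/0.385393 = 76.9908 − 0.637531 = 76.3533 atm
% deviation = (76.3533 − 73.7588)/73.7588 × 100% = 3.52%

3.52 %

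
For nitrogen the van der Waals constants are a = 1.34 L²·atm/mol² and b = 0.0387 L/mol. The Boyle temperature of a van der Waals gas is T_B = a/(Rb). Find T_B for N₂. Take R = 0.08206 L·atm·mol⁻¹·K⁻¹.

T_B ≈ 422.0 K

For a van der Waals gas the second virial coefficient B₂ = b − a/(RT) vanishes at T_B = a/(Rb).
T_B = 1.34/(0.08206×0.0387) = 1.34/0.0031757 = 422.0 K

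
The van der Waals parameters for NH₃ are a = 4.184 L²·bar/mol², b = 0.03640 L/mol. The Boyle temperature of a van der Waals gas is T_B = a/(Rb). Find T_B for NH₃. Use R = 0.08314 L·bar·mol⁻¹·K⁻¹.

For a van der Waals gas the second virial coefficient B₂ = b − a/(RT) vanishes at T_B = a/(Rb).
T_B = 4.184/(0.08314×0.03640) = 4.184/0.0030263 = 1383 K

T_B ≈ 1383 K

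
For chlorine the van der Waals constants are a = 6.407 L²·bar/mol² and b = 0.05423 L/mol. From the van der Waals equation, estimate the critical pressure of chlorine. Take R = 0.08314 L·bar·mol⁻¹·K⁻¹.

For a van der Waals gas, P_c = a/(27b²).
P_c = 6.407/(27×(0.05423)²) = 6.407/0.079404 = 80.69 bar

P_c ≈ 80.69 bar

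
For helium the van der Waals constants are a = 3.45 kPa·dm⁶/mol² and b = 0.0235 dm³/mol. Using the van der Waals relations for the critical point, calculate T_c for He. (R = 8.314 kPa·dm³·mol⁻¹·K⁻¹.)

T_c ≈ 5.232 K

For a van der Waals gas, T_c = 8a/(27Rb).
T_c = 8×3.45/(27×8.314×0.0235) = 27.600/5.2752 = 5.232 K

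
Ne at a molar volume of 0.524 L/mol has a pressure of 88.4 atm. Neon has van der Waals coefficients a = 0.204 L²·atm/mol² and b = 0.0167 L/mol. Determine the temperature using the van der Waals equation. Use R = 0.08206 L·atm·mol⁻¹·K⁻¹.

T ≈ 551.1 K

T = (P + a/V_m²)(V_m − b)/R
P + a/V_m² = 88.4 + 0.204/(0.524)² = 89.143 atm
V_m − b = 0.524 − 0.0167 = 0.50730 L/mol
T = (89.143)(0.50730)/0.08206 = 551.1 K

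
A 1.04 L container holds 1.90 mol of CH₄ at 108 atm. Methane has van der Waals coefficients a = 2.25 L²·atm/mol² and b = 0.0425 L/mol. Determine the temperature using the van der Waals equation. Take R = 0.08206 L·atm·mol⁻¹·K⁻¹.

T = (P + a n²/V²)(V − nb)/(nR)
P + a n²/V² = 108 + (2.25)(1.90)²/(1.04)² = 115.51 atm
V − nb = 1.04 − (1.90)(0.0425) = 0.95925 L
T = (115.51)(0.95925)/((1.90)(0.08206)) = 710.7 K

T ≈ 710.7 K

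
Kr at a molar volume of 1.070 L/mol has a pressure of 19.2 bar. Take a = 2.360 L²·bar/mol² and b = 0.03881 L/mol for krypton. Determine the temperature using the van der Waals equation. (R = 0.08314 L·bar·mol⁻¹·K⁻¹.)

T ≈ 263.7 K

T = (P + a/V_m²)(V_m − b)/R
P + a/V_m² = 19.2 + 2.360/(1.070)² = 21.261 bar
V_m − b = 1.070 − 0.03881 = 1.0312 L/mol
T = (21.261)(1.0312)/0.08314 = 263.7 K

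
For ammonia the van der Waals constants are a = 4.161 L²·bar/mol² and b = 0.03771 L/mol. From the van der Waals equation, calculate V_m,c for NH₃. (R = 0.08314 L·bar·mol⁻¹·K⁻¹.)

V_m,c ≈ 0.1131 L/mol

For a van der Waals gas, V_m,c = 3b.
V_m,c = 3×0.03771 = 0.1131 L/mol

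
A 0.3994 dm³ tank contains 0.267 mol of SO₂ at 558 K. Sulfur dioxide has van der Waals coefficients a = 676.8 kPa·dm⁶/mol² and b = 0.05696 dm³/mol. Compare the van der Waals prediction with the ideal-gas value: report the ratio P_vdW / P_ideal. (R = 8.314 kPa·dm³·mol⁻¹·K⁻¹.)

P_vdW / P_ideal ≈ 0.9421

Ideal: P_ideal = nRT/V = (0.267)(8.314)(558)/0.3994 = 3101.33 kPa
vdW: P = nRT/(V − nb) − a n²/V² = 1238.67/0.384192 − 48.2484/0.159520 = 3224.09 − 302.460 = 2921.63 kPa
Ratio = 2921.63/3101.33 = 0.9421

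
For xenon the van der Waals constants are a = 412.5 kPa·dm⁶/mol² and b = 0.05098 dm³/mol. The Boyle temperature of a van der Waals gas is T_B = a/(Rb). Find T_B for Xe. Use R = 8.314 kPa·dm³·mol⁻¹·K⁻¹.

T_B ≈ 973.2 K

For a van der Waals gas the second virial coefficient B₂ = b − a/(RT) vanishes at T_B = a/(Rb).
T_B = 412.5/(8.314×0.05098) = 412.5/0.42385 = 973.2 K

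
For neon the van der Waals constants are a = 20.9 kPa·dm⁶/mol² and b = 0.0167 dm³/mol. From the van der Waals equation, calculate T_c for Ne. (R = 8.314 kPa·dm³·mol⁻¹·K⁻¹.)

For a van der Waals gas, T_c = 8a/(27Rb).
T_c = 8×20.9/(27×8.314×0.0167) = 167.20/3.7488 = 44.60 K

T_c ≈ 44.60 K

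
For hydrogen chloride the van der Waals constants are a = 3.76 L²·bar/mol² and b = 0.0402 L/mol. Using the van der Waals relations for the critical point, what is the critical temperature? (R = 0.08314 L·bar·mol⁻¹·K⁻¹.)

For a van der Waals gas, T_c = 8a/(27Rb).
T_c = 8×3.76/(27×0.08314×0.0402) = 30.080/0.090240 = 333.3 K

T_c ≈ 333.3 K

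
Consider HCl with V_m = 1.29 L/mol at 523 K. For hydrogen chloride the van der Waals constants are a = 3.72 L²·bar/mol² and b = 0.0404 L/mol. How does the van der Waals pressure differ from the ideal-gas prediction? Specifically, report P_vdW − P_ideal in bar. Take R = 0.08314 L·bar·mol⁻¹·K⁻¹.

Ideal: P_ideal = RT/V_m = (0.08314)(523)/1.29 = 33.7071 bar
vdW: P = RT/(V_m − b) − a/V_m² = 43.4822/1.24960 − 3.72/1.66410 = 34.7969 − 2.23544 = 32.5615 bar
ΔP = 32.5615 − 33.7071 = -1.146 bar

ΔP ≈ -1.146 bar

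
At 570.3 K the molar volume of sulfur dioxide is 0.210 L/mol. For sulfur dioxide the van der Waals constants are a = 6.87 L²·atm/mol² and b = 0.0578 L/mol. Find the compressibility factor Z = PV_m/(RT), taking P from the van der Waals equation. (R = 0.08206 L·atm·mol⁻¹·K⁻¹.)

P = RT/(V_m − b) − a/V_m² = (0.08206)(570.3)/(0.210 − 0.0578) − 6.87/(0.210)²
  = 46.799/0.15220 − 155.78 = 307.48 − 155.78 = 151.70 atm
Z = PV_m/(RT) = (151.70)(0.210)/((0.08206)(570.3)) = 31.857/46.799 = 0.6807

Z ≈ 0.6807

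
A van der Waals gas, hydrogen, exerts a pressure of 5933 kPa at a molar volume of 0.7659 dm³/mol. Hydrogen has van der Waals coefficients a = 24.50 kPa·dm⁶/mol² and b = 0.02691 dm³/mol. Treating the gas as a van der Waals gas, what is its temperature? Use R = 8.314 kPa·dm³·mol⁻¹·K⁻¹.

T = (P + a/V_m²)(V_m − b)/R
P + a/V_m² = 5933 + 24.50/(0.7659)² = 5974.8 kPa
V_m − b = 0.7659 − 0.02691 = 0.73899 dm³/mol
T = (5974.8)(0.73899)/8.314 = 531.1 K

T ≈ 531.1 K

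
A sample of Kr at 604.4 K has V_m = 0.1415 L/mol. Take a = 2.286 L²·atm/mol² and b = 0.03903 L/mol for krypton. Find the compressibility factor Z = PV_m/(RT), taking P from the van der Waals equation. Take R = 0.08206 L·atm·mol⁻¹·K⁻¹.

Z ≈ 1.055

P = RT/(V_m − b) − a/V_m² = (0.08206)(604.4)/(0.1415 − 0.03903) − 2.286/(0.1415)²
  = 49.597/0.10247 − 114.17 = 484.01 − 114.17 = 369.84 atm
Z = PV_m/(RT) = (369.84)(0.1415)/((0.08206)(604.4)) = 52.332/49.597 = 1.055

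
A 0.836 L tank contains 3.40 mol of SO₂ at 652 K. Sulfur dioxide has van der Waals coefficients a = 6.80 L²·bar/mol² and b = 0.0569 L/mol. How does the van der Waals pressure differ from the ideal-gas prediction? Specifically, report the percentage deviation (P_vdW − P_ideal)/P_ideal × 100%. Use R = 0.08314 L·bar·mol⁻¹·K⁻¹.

-20.91 %

Ideal: P_ideal = nRT/V = (3.40)(0.08314)(652)/0.836 = 220.460 bar
vdW: P = nRT/(V − nb) − a n²/V² = 184.305/0.642540 − 78.6080/0.698896 = 286.838 − 112.475 = 174.363 bar
% deviation = (174.363 − 220.460)/220.460 × 100% = -20.91%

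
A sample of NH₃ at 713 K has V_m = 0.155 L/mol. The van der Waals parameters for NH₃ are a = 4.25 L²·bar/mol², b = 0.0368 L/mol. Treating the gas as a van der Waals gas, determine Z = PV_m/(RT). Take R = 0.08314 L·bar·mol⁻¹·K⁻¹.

P = RT/(V_m − b) − a/V_m² = (0.08314)(713)/(0.155 − 0.0368) − 4.25/(0.155)²
  = 59.279/0.11820 − 176.90 = 501.51 − 176.90 = 324.61 bar
Z = PV_m/(RT) = (324.61)(0.155)/((0.08314)(713)) = 50.315/59.279 = 0.8488

Z ≈ 0.8488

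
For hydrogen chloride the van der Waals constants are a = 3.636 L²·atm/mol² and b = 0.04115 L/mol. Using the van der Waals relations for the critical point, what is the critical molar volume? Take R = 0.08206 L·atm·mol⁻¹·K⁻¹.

For a van der Waals gas, V_m,c = 3b.
V_m,c = 3×0.04115 = 0.1235 L/mol

V_m,c ≈ 0.1235 L/mol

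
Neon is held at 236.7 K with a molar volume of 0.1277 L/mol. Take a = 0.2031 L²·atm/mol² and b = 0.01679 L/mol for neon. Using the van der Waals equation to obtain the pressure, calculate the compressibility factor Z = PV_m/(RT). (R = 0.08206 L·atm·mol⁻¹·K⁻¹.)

Z ≈ 1.070

P = RT/(V_m − b) − a/V_m² = (0.08206)(236.7)/(0.1277 − 0.01679) − 0.2031/(0.1277)²
  = 19.424/0.11091 − 12.455 = 175.13 − 12.455 = 162.68 atm
Z = PV_m/(RT) = (162.68)(0.1277)/((0.08206)(236.7)) = 20.774/19.424 = 1.070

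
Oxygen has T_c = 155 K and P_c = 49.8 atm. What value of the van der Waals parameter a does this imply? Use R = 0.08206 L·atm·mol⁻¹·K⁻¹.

From T_c = 8a/(27Rb) and P_c = a/(27b²): a = 27 R² T_c²/(64 P_c).
a = 27×(0.08206)²×(155)²/(64×49.8) = 4368.1/3187.2 = 1.371 L²·atm/mol²

a ≈ 1.371 L²·atm/mol²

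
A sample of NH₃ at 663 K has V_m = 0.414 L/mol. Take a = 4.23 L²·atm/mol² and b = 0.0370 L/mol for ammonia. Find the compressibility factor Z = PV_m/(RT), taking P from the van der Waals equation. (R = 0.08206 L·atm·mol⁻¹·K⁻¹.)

Z ≈ 0.9103

P = RT/(V_m − b) − a/V_m² = (0.08206)(663)/(0.414 − 0.0370) − 4.23/(0.414)²
  = 54.406/0.37700 − 24.680 = 144.31 − 24.680 = 119.63 atm
Z = PV_m/(RT) = (119.63)(0.414)/((0.08206)(663)) = 49.527/54.406 = 0.9103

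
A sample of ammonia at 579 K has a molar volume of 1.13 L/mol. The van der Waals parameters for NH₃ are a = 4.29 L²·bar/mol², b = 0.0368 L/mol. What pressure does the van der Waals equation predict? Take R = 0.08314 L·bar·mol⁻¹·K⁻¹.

P ≈ 40.67 bar

P = RT/(V_m − b) − a/V_m²
RT/(V_m − b) = (0.08314)(579)/(1.13 − 0.0368) = 48.138/1.0932 = 44.034 bar
a/V_m² = 4.29/(1.13)² = 3.3597 bar
P = 44.034 − 3.3597 = 40.67 bar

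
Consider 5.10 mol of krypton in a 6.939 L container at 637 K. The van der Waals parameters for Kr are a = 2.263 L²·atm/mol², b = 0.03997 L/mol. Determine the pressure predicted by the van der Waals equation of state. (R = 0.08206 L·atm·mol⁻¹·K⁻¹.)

P ≈ 38.36 atm

P = nRT/(V − nb) − a n²/V²
nRT/(V − nb) = (5.10)(0.08206)(637)/(6.939 − 5.10×0.03997) = 266.59/6.7352 = 39.582 atm
a n²/V² = (2.263)(5.10)²/(6.939)² = 1.2225 atm
P = 39.582 − 1.2225 = 38.36 atm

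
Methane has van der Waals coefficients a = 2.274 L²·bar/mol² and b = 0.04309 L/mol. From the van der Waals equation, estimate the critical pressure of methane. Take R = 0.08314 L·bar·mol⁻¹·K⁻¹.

P_c ≈ 45.36 bar

For a van der Waals gas, P_c = a/(27b²).
P_c = 2.274/(27×(0.04309)²) = 2.274/0.050132 = 45.36 bar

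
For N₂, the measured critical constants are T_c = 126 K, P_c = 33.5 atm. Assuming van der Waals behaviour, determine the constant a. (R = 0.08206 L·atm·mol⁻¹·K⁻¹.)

From T_c = 8a/(27Rb) and P_c = a/(27b²): a = 27 R² T_c²/(64 P_c).
a = 27×(0.08206)²×(126)²/(64×33.5) = 2886.5/2144.0 = 1.346 L²·atm/mol²

a ≈ 1.346 L²·atm/mol²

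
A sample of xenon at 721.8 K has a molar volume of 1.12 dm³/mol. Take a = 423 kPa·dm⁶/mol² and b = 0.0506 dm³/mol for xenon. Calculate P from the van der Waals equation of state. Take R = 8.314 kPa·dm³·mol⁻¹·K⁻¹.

P ≈ 5274 kPa

P = RT/(V_m − b) − a/V_m²
RT/(V_m − b) = (8.314)(721.8)/(1.12 − 0.0506) = 6001.0/1.0694 = 5611.6 kPa
a/V_m² = 423/(1.12)² = 337.21 kPa
P = 5611.6 − 337.21 = 5274 kPa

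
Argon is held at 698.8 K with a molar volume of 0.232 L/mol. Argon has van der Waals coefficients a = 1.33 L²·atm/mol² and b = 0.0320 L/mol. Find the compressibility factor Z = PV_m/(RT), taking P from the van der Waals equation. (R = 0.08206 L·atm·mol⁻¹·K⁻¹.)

P = RT/(V_m − b) − a/V_m² = (0.08206)(698.8)/(0.232 − 0.0320) − 1.33/(0.232)²
  = 57.344/0.20000 − 24.710 = 286.72 − 24.710 = 262.01 atm
Z = PV_m/(RT) = (262.01)(0.232)/((0.08206)(698.8)) = 60.786/57.344 = 1.060

Z ≈ 1.060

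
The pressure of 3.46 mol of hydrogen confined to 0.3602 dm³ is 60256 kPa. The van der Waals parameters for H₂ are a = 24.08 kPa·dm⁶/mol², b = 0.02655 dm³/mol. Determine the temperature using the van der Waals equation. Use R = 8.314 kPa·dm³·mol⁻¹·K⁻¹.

T = (P + a n²/V²)(V − nb)/(nR)
P + a n²/V² = 60256 + (24.08)(3.46)²/(0.3602)² = 62478 kPa
V − nb = 0.3602 − (3.46)(0.02655) = 0.26834 dm³
T = (62478)(0.26834)/((3.46)(8.314)) = 582.8 K

T ≈ 582.8 K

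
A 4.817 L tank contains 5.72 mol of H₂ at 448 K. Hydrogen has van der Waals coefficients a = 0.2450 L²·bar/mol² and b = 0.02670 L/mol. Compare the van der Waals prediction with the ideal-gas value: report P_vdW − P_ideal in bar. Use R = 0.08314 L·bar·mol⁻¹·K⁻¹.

Ideal: P_ideal = nRT/V = (5.72)(0.08314)(448)/4.817 = 44.2290 bar
vdW: P = nRT/(V − nb) − a n²/V² = 213.051/4.66428 − 8.01601/23.2035 = 45.6771 − 0.345466 = 45.3316 bar
ΔP = 45.3316 − 44.2290 = 1.103 bar

ΔP ≈ 1.103 bar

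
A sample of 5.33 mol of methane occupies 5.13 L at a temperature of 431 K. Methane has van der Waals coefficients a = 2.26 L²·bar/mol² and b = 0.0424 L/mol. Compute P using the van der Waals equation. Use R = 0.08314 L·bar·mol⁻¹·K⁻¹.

P = nRT/(V − nb) − a n²/V²
nRT/(V − nb) = (5.33)(0.08314)(431)/(5.13 − 5.33×0.0424) = 190.99/4.9040 = 38.946 bar
a n²/V² = (2.26)(5.33)²/(5.13)² = 2.4397 bar
P = 38.946 − 2.4397 = 36.51 bar

P ≈ 36.51 bar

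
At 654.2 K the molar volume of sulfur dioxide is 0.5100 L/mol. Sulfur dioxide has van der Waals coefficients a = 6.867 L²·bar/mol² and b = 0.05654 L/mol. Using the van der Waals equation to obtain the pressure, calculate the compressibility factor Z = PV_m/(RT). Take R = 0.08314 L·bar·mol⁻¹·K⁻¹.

P = RT/(V_m − b) − a/V_m² = (0.08314)(654.2)/(0.5100 − 0.05654) − 6.867/(0.5100)²
  = 54.390/0.45346 − 26.401 = 119.94 − 26.401 = 93.54 bar
Z = PV_m/(RT) = (93.54)(0.5100)/((0.08314)(654.2)) = 47.705/54.390 = 0.8771

Z ≈ 0.8771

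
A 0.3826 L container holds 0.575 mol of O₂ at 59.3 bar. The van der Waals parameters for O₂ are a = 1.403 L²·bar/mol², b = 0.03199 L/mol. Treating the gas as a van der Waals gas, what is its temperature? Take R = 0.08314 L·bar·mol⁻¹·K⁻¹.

T ≈ 475.9 K

T = (P + a n²/V²)(V − nb)/(nR)
P + a n²/V² = 59.3 + (1.403)(0.575)²/(0.3826)² = 62.469 bar
V − nb = 0.3826 − (0.575)(0.03199) = 0.36421 L
T = (62.469)(0.36421)/((0.575)(0.08314)) = 475.9 K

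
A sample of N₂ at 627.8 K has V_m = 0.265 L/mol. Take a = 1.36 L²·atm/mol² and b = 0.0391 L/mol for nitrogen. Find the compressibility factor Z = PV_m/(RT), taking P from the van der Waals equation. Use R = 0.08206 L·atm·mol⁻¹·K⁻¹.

Z ≈ 1.073

P = RT/(V_m − b) − a/V_m² = (0.08206)(627.8)/(0.265 − 0.0391) − 1.36/(0.265)²
  = 51.517/0.22590 − 19.366 = 228.05 − 19.366 = 208.68 atm
Z = PV_m/(RT) = (208.68)(0.265)/((0.08206)(627.8)) = 55.300/51.517 = 1.073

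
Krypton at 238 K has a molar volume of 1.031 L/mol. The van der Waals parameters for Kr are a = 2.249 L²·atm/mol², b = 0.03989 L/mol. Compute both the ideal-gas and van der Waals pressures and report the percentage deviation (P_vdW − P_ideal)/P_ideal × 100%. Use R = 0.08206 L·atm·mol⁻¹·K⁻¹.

Ideal: P_ideal = RT/V_m = (0.08206)(238)/1.031 = 18.9430 atm
vdW: P = RT/(V_m − b) − a/V_m² = 19.5303/0.991110 − 2.249/1.06296 = 19.7055 − 2.11579 = 17.5897 atm
% deviation = (17.5897 − 18.9430)/18.9430 × 100% = -7.14%

-7.14 %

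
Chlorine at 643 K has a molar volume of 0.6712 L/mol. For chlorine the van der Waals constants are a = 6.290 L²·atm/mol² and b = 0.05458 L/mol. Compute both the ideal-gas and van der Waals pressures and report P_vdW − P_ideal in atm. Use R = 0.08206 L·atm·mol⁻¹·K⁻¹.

Ideal: P_ideal = RT/V_m = (0.08206)(643)/0.6712 = 78.6123 atm
vdW: P = RT/(V_m − b) − a/V_m² = 52.7646/0.616620 − 6.290/0.450509 = 85.5707 − 13.9620 = 71.6087 atm
ΔP = 71.6087 − 78.6123 = -7.004 atm

ΔP ≈ -7.004 atm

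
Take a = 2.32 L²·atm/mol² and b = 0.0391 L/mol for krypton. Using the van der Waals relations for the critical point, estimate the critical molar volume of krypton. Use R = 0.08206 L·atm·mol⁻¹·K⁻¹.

V_m,c ≈ 0.1173 L/mol

For a van der Waals gas, V_m,c = 3b.
V_m,c = 3×0.0391 = 0.1173 L/mol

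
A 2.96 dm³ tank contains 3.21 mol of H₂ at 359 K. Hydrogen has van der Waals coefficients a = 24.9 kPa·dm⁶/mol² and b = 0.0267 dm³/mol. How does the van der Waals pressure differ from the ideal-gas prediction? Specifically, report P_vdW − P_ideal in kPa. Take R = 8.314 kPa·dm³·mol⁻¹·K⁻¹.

ΔP ≈ 67.2 kPa

Ideal: P_ideal = nRT/V = (3.21)(8.314)(359)/2.96 = 3236.81 kPa
vdW: P = nRT/(V − nb) − a n²/V² = 9580.97/2.87429 − 256.572/8.76160 = 3333.33 − 29.2837 = 3304.05 kPa
ΔP = 3304.05 − 3236.81 = 67.2 kPa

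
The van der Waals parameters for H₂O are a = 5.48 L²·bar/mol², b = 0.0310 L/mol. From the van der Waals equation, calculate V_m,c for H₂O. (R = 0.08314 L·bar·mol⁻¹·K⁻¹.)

V_m,c ≈ 0.09300 L/mol

For a van der Waals gas, V_m,c = 3b.
V_m,c = 3×0.0310 = 0.09300 L/mol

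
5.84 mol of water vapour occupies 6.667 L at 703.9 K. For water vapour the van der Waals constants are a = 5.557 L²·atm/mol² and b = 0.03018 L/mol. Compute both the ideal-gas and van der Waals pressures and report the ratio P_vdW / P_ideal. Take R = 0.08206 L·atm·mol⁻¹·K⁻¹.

P_vdW / P_ideal ≈ 0.9429

Ideal: P_ideal = nRT/V = (5.84)(0.08206)(703.9)/6.667 = 50.5970 atm
vdW: P = nRT/(V − nb) − a n²/V² = 337.330/6.49075 − 189.525/44.4489 = 51.9709 − 4.26389 = 47.7070 atm
Ratio = 47.7070/50.5970 = 0.9429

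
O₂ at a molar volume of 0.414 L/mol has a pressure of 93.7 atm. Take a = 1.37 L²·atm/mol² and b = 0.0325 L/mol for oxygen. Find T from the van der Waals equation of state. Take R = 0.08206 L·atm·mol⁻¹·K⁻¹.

T ≈ 472.8 K

T = (P + a/V_m²)(V_m − b)/R
P + a/V_m² = 93.7 + 1.37/(0.414)² = 101.69 atm
V_m − b = 0.414 − 0.0325 = 0.38150 L/mol
T = (101.69)(0.38150)/0.08206 = 472.8 K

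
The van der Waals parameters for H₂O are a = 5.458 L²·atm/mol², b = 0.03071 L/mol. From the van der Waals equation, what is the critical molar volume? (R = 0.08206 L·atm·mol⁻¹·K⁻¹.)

V_m,c ≈ 0.09213 L/mol

For a van der Waals gas, V_m,c = 3b.
V_m,c = 3×0.03071 = 0.09213 L/mol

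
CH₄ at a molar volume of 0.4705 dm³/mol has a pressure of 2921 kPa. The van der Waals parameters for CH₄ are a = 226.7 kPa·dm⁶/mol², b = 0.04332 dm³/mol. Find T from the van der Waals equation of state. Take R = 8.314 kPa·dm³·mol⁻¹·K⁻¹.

T ≈ 202.7 K

T = (P + a/V_m²)(V_m − b)/R
P + a/V_m² = 2921 + 226.7/(0.4705)² = 3945.1 kPa
V_m − b = 0.4705 − 0.04332 = 0.42718 dm³/mol
T = (3945.1)(0.42718)/8.314 = 202.7 K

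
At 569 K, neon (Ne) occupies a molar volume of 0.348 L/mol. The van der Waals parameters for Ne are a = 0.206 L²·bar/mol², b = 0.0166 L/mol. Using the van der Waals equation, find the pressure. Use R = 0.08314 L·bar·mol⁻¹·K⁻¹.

P ≈ 141.0 bar

P = RT/(V_m − b) − a/V_m²
RT/(V_m − b) = (0.08314)(569)/(0.348 − 0.0166) = 47.307/0.33140 = 142.75 bar
a/V_m² = 0.206/(0.348)² = 1.7010 bar
P = 142.75 − 1.7010 = 141.0 bar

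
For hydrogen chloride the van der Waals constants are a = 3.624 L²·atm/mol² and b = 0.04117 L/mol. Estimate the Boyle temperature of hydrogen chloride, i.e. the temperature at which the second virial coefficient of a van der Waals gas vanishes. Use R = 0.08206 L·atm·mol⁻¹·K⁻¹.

T_B ≈ 1073 K

For a van der Waals gas the second virial coefficient B₂ = b − a/(RT) vanishes at T_B = a/(Rb).
T_B = 3.624/(0.08206×0.04117) = 3.624/0.0033784 = 1073 K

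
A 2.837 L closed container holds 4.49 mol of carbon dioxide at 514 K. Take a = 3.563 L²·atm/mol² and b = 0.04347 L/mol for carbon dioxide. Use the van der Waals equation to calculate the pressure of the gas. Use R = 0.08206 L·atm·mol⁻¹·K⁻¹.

P = nRT/(V − nb) − a n²/V²
nRT/(V − nb) = (4.49)(0.08206)(514)/(2.837 − 4.49×0.04347) = 189.38/2.6418 = 71.686 atm
a n²/V² = (3.563)(4.49)²/(2.837)² = 8.9246 atm
P = 71.686 − 8.9246 = 62.76 atm

P ≈ 62.76 atm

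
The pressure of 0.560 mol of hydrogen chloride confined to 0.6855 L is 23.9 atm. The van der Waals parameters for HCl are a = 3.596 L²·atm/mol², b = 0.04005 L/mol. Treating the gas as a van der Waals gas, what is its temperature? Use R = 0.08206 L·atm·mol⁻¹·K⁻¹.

T = (P + a n²/V²)(V − nb)/(nR)
P + a n²/V² = 23.9 + (3.596)(0.560)²/(0.6855)² = 26.300 atm
V − nb = 0.6855 − (0.560)(0.04005) = 0.66307 L
T = (26.300)(0.66307)/((0.560)(0.08206)) = 379.5 K

T ≈ 379.5 K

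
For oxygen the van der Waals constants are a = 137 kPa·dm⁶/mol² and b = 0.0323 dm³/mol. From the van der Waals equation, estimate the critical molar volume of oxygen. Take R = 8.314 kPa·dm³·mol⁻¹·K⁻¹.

For a van der Waals gas, V_m,c = 3b.
V_m,c = 3×0.0323 = 0.09690 dm³/mol

V_m,c ≈ 0.09690 dm³/mol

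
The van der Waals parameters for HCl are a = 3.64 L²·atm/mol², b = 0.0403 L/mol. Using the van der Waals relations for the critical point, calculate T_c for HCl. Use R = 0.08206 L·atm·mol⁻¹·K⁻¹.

T_c ≈ 326.1 K

For a van der Waals gas, T_c = 8a/(27Rb).
T_c = 8×3.64/(27×0.08206×0.0403) = 29.120/0.089289 = 326.1 K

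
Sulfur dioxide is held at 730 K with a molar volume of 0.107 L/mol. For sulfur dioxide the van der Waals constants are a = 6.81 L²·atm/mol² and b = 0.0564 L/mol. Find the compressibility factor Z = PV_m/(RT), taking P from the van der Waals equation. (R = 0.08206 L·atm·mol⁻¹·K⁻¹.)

Z ≈ 1.052

P = RT/(V_m − b) − a/V_m² = (0.08206)(730)/(0.107 − 0.0564) − 6.81/(0.107)²
  = 59.904/0.050600 − 594.81 = 1183.9 − 594.81 = 589.1 atm
Z = PV_m/(RT) = (589.1)(0.107)/((0.08206)(730)) = 63.034/59.904 = 1.052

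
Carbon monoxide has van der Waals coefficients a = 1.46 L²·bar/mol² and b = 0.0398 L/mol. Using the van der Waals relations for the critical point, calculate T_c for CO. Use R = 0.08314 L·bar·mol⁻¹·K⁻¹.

For a van der Waals gas, T_c = 8a/(27Rb).
T_c = 8×1.46/(27×0.08314×0.0398) = 11.680/0.089342 = 130.7 K

T_c ≈ 130.7 K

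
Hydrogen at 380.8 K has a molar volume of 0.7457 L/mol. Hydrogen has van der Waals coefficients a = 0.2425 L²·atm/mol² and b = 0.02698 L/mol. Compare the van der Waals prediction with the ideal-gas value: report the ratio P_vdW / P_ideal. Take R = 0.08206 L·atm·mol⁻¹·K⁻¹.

Ideal: P_ideal = RT/V_m = (0.08206)(380.8)/0.7457 = 41.9049 atm
vdW: P = RT/(V_m − b) − a/V_m² = 31.2484/0.718720 − 0.2425/0.556068 = 43.4778 − 0.436098 = 43.0417 atm
Ratio = 43.0417/41.9049 = 1.027

P_vdW / P_ideal ≈ 1.027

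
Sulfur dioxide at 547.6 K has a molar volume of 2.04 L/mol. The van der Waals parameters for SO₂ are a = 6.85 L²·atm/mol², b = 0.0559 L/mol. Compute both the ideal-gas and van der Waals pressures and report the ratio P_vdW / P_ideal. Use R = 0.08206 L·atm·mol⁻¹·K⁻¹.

P_vdW / P_ideal ≈ 0.9534

Ideal: P_ideal = RT/V_m = (0.08206)(547.6)/2.04 = 22.0275 atm
vdW: P = RT/(V_m − b) − a/V_m² = 44.9361/1.98410 − 6.85/4.16160 = 22.6481 − 1.64600 = 21.0021 atm
Ratio = 21.0021/22.0275 = 0.9534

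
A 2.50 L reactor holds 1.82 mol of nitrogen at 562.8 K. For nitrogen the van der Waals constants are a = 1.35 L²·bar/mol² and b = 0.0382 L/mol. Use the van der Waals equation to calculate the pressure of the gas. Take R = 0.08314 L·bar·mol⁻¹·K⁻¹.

P ≈ 34.32 bar

P = nRT/(V − nb) − a n²/V²
nRT/(V − nb) = (1.82)(0.08314)(562.8)/(2.50 − 1.82×0.0382) = 85.160/2.4305 = 35.038 bar
a n²/V² = (1.35)(1.82)²/(2.50)² = 0.71548 bar
P = 35.038 − 0.71548 = 34.32 bar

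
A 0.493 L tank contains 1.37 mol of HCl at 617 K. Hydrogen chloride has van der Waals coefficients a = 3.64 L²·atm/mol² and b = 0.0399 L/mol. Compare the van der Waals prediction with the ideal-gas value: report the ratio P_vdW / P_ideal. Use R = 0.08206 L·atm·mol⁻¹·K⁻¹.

P_vdW / P_ideal ≈ 0.9249

Ideal: P_ideal = nRT/V = (1.37)(0.08206)(617)/0.493 = 140.699 atm
vdW: P = nRT/(V − nb) − a n²/V² = 69.3645/0.438337 − 6.83192/0.243049 = 158.245 − 28.1092 = 130.136 atm
Ratio = 130.136/140.699 = 0.9249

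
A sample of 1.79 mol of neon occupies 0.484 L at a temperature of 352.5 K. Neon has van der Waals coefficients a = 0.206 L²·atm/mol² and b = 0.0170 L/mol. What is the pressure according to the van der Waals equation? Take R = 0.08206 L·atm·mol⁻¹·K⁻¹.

P ≈ 111.3 atm

P = nRT/(V − nb) − a n²/V²
nRT/(V − nb) = (1.79)(0.08206)(352.5)/(0.484 − 1.79×0.0170) = 51.778/0.45357 = 114.16 atm
a n²/V² = (0.206)(1.79)²/(0.484)² = 2.8176 atm
P = 114.16 − 2.8176 = 111.3 atm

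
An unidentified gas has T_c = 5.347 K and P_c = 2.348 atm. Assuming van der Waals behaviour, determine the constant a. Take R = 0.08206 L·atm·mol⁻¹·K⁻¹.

From T_c = 8a/(27Rb) and P_c = a/(27b²): a = 27 R² T_c²/(64 P_c).
a = 27×(0.08206)²×(5.347)²/(64×2.348) = 5.1981/150.27 = 0.03459 L²·atm/mol²

a ≈ 0.03459 L²·atm/mol²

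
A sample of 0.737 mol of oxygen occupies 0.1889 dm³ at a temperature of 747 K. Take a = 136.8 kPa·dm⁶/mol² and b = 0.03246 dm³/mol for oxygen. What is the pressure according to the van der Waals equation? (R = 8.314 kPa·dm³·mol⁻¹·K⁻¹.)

P ≈ 25662 kPa

P = nRT/(V − nb) − a n²/V²
nRT/(V − nb) = (0.737)(8.314)(747)/(0.1889 − 0.737×0.03246) = 4577.2/0.16498 = 27744 kPa
a n²/V² = (136.8)(0.737)²/(0.1889)² = 2082.4 kPa
P = 27744 − 2082.4 = 25662 kPa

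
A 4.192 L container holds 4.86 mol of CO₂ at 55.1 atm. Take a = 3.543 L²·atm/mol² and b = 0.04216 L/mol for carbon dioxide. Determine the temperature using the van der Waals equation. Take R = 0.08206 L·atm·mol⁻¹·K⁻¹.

T = (P + a n²/V²)(V − nb)/(nR)
P + a n²/V² = 55.1 + (3.543)(4.86)²/(4.192)² = 59.862 atm
V − nb = 4.192 − (4.86)(0.04216) = 3.9871 L
T = (59.862)(3.9871)/((4.86)(0.08206)) = 598.5 K

T ≈ 598.5 K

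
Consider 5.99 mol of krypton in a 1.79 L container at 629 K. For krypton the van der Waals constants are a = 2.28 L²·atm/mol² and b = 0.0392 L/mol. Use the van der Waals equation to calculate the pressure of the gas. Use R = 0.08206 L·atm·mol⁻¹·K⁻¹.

P = nRT/(V − nb) − a n²/V²
nRT/(V − nb) = (5.99)(0.08206)(629)/(1.79 − 5.99×0.0392) = 309.18/1.5552 = 198.80 atm
a n²/V² = (2.28)(5.99)²/(1.79)² = 25.532 atm
P = 198.80 − 25.532 = 173.3 atm

P ≈ 173.3 atm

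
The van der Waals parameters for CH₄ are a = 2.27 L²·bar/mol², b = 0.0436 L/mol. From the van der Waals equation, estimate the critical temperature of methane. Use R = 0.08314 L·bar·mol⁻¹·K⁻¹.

For a van der Waals gas, T_c = 8a/(27Rb).
T_c = 8×2.27/(27×0.08314×0.0436) = 18.160/0.097872 = 185.5 K

T_c ≈ 185.5 K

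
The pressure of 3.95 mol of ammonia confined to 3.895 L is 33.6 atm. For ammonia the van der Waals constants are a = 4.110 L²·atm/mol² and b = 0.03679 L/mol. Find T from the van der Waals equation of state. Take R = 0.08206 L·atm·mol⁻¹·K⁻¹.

T ≈ 437.6 K

T = (P + a n²/V²)(V − nb)/(nR)
P + a n²/V² = 33.6 + (4.110)(3.95)²/(3.895)² = 37.827 atm
V − nb = 3.895 − (3.95)(0.03679) = 3.7497 L
T = (37.827)(3.7497)/((3.95)(0.08206)) = 437.6 K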